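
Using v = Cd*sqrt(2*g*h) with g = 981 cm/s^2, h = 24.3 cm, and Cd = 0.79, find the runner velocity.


Formula: v = Cd * sqrt(2 * g * h)  (Torricelli with discharge coefficient)
2*g*h = 2 * 981 * 24.3 = 47676.6 cm^2/s^2
sqrt(47676.6) = 218.34972 cm/s
v = 0.79 * 218.34972 = 172.4963 cm/s

172.4963 cm/s


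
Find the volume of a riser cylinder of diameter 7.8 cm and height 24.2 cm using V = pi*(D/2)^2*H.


Formula: V = pi * (D/2)^2 * H  (cylinder volume)
Radius = D/2 = 7.8/2 = 3.9 cm
V = pi * 3.9^2 * 24.2 = 1156.3637 cm^3


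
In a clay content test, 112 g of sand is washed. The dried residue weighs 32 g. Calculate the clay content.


Formula: Clay% = (W_total - W_washed) / W_total * 100
Clay mass = 112 - 32 = 80 g
Clay% = 80 / 112 * 100 = 71.4286%

Answer: 71.4286%


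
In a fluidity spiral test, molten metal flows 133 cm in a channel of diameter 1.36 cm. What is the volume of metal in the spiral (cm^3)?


Formula: V = pi * (d/2)^2 * L  (cylinder volume)
Radius = 1.36/2 = 0.68 cm
V = pi * 0.68^2 * 133 = 193.2054 cm^3

Answer: 193.2054 cm^3


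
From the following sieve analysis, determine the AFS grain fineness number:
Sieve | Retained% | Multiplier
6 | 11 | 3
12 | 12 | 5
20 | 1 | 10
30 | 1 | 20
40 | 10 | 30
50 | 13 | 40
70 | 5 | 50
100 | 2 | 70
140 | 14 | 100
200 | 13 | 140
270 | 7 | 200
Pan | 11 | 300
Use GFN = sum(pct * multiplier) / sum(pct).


Formula: GFN = sum(pct * multiplier) / sum(pct)
sum(pct * multiplier) = 9253
sum(pct) = 100
GFN = 9253 / 100 = 92.53


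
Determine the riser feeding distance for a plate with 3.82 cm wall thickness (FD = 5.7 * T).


Formula: FD = 5.7 * T  (riser feeding-distance rule)
FD = 5.7 * 3.82 cm = 21.7740 cm

Final answer: 21.7740 cm


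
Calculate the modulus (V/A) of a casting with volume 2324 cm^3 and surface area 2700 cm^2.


Formula: Casting Modulus M = V / A
M = 2324 cm^3 / 2700 cm^2 = 0.8607 cm

0.8607 cm


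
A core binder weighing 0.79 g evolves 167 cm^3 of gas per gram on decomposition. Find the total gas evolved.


Formula: V_gas = W_binder * gas_evolution_rate
V = 0.79 g * 167 cm^3/g = 131.9300 cm^3

Final answer: 131.9300 cm^3


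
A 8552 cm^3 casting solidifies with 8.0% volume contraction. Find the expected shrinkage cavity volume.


Formula: V_shrink = V_casting * shrinkage_pct / 100
V_shrink = 8552 cm^3 * 8.0 / 100 = 684.1600 cm^3

684.1600 cm^3


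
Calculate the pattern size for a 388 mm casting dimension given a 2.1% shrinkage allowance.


Formula: L_pattern = L_casting * (1 + shrinkage_rate/100)
Shrinkage factor = 1 + 2.1/100 = 1.021
L_pattern = 388 mm * 1.021 = 396.1480 mm

Final answer: 396.1480 mm


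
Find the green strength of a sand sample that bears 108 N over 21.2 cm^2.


Formula: Compressive Strength = Force / Area
Strength = 108 N / 21.2 cm^2 = 5.0943 N/cm^2

Final answer: 5.0943 N/cm^2


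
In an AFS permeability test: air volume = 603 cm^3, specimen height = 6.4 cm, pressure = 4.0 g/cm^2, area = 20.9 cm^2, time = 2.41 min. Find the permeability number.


Formula: Permeability Number P = (V * H) / (p * A * t)
Numerator: V * H = 603 * 6.4 = 3859.2
Denominator: p * A * t = 4.0 * 20.9 * 2.41 = 201.476
P = 3859.2 / 201.476 = 19.1546


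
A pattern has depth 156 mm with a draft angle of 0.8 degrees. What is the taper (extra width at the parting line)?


Formula: taper = depth * tan(draft_angle)
tan(0.8 deg) = 0.0139635
taper = 156 mm * 0.0139635 = 2.1783 mm

Final answer: 2.1783 mm


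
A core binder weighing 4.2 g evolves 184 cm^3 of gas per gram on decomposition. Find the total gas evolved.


Formula: V_gas = W_binder * gas_evolution_rate
V = 4.2 g * 184 cm^3/g = 772.8000 cm^3

Final answer: 772.8000 cm^3


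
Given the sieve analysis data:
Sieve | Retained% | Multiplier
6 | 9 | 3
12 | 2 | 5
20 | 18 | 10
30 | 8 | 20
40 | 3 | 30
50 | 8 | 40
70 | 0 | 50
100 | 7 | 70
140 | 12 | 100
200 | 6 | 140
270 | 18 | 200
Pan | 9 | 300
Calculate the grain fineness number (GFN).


Formula: GFN = sum(pct * multiplier) / sum(pct)
sum(pct * multiplier) = 9617
sum(pct) = 100
GFN = 9617 / 100 = 96.17

Answer: 96.17


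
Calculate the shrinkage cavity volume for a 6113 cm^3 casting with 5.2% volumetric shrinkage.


Formula: V_shrink = V_casting * shrinkage_pct / 100
V_shrink = 6113 cm^3 * 5.2 / 100 = 317.8760 cm^3

Final answer: 317.8760 cm^3


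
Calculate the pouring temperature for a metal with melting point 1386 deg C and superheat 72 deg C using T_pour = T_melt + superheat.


Formula: T_pour = T_melt + Superheat
T_pour = 1386 + 72 = 1458 deg C

Final answer: 1458 deg C


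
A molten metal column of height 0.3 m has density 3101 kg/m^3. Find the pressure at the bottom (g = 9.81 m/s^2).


Formula: P = rho * g * h
rho * g = 3101 * 9.81 = 30420.81 N/m^3
P = 30420.81 * 0.3 = 9126.2430 Pa

Answer: 9126.2430 Pa


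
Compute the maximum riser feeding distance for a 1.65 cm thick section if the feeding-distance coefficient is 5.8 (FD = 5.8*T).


Formula: FD = 5.8 * T  (riser feeding-distance rule)
FD = 5.8 * 1.65 cm = 9.5700 cm

Final answer: 9.5700 cm


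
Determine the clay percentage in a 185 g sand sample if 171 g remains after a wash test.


Formula: Clay% = (W_total - W_washed) / W_total * 100
Clay mass = 185 - 171 = 14 g
Clay% = 14 / 185 * 100 = 7.5676%

Final answer: 7.5676%


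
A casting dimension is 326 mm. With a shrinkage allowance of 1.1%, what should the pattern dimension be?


Formula: L_pattern = L_casting * (1 + shrinkage_rate/100)
Shrinkage factor = 1 + 1.1/100 = 1.011
L_pattern = 326 mm * 1.011 = 329.5860 mm

Answer: 329.5860 mm


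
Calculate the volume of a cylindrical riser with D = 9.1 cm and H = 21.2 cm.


Formula: V = pi * (D/2)^2 * H  (cylinder volume)
Radius = D/2 = 9.1/2 = 4.55 cm
V = pi * 4.55^2 * 21.2 = 1378.8230 cm^3

Answer: 1378.8230 cm^3


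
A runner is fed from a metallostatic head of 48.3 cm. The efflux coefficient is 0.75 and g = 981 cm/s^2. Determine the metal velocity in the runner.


Formula: v = Cd * sqrt(2 * g * h)  (Torricelli with discharge coefficient)
2*g*h = 2 * 981 * 48.3 = 94764.6 cm^2/s^2
sqrt(94764.6) = 307.83859 cm/s
v = 0.75 * 307.83859 = 230.8789 cm/s


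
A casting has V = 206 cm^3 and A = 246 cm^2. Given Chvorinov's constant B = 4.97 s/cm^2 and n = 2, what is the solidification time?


Formula: t_s = B * (V/A)^n  (Chvorinov's rule, n=2)
Modulus M = V/A = 206/246 = 0.837398 cm
M^2 = 0.837398^2 = 0.701235 cm^2
t_s = 4.97 * 0.701235 = 3.4851 s

3.4851 s


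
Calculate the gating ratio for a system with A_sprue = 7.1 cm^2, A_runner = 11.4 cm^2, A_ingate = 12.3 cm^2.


Sprue:Runner:Ingate = 1 : 11.4/7.1 : 12.3/7.1 = 1:1.61:1.73


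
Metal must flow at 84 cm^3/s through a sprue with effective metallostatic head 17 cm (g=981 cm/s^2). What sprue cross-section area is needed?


Formula: v = sqrt(2*g*h), A = Q/v
Velocity: v = sqrt(2 * 981 * 17) = sqrt(33354) = 182.6308 cm/s
Sprue area: A = Q / v = 84 / 182.6308 = 0.4599 cm^2

0.4599 cm^2


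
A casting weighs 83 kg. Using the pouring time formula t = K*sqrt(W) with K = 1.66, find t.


Formula: t = K * sqrt(W)
sqrt(W) = sqrt(83) = 9.11043
t = 1.66 * 9.11043 = 15.1233 s

Final answer: 15.1233 s


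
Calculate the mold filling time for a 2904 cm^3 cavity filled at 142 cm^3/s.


Formula: t_fill = V_mold / Q_flow
t = 2904 cm^3 / 142 cm^3/s = 20.4507 s

Final answer: 20.4507 s


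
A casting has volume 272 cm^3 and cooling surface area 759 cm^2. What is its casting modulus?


Formula: Casting Modulus M = V / A
M = 272 cm^3 / 759 cm^2 = 0.3584 cm

Answer: 0.3584 cm


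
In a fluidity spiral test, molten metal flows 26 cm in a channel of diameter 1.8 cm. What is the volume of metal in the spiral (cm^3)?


Formula: V = pi * (d/2)^2 * L  (cylinder volume)
Radius = 1.8/2 = 0.9 cm
V = pi * 0.9^2 * 26 = 66.1619 cm^3


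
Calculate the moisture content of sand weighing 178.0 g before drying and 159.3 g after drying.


Formula: MC = (W_wet - W_dry) / W_wet * 100
Water mass = 178.0 - 159.3 = 18.7 g
MC = 18.7 / 178.0 * 100 = 10.5056%

Final answer: 10.5056%


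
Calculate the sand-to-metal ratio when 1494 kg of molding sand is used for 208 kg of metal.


Formula: Sand-to-Metal Ratio = W_sand / W_metal
Ratio = 1494 kg / 208 kg = 7.1827

7.1827


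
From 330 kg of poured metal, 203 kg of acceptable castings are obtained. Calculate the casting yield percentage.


Formula: Casting Yield = (W_good / W_total) * 100
Yield = (203 kg / 330 kg) * 100 = 61.5152%

Answer: 61.5152%


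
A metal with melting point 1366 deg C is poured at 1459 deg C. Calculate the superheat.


Formula: Superheat = T_pour - T_melt
Superheat = 1459 - 1366 = 93 deg C


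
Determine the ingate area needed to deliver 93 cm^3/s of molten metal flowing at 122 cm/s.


Formula: A_ingate = Q / v  (continuity equation)
A = 93 cm^3/s / 122 cm/s = 0.7623 cm^2


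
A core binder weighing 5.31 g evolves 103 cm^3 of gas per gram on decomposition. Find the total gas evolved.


Formula: V_gas = W_binder * gas_evolution_rate
V = 5.31 g * 103 cm^3/g = 546.9300 cm^3


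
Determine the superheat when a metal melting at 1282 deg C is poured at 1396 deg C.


Formula: Superheat = T_pour - T_melt
Superheat = 1396 - 1282 = 114 deg C

114 deg C


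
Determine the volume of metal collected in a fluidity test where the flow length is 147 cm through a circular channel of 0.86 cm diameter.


Formula: V = pi * (d/2)^2 * L  (cylinder volume)
Radius = 0.86/2 = 0.43 cm
V = pi * 0.43^2 * 147 = 85.3894 cm^3

Answer: 85.3894 cm^3


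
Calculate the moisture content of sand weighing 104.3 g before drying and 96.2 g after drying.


Formula: MC = (W_wet - W_dry) / W_wet * 100
Water mass = 104.3 - 96.2 = 8.1 g
MC = 8.1 / 104.3 * 100 = 7.7661%

Answer: 7.7661%


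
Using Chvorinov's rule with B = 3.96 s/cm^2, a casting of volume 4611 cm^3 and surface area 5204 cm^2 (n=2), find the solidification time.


Formula: t_s = B * (V/A)^n  (Chvorinov's rule, n=2)
Modulus M = V/A = 4611/5204 = 0.886049 cm
M^2 = 0.886049^2 = 0.785083 cm^2
t_s = 3.96 * 0.785083 = 3.1089 s

3.1089 s


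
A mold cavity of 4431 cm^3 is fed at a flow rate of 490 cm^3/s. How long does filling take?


Formula: t_fill = V_mold / Q_flow
t = 4431 cm^3 / 490 cm^3/s = 9.0429 s


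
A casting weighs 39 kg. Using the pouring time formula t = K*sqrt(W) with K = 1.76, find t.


Formula: t = K * sqrt(W)
sqrt(W) = sqrt(39) = 6.24500
t = 1.76 * 6.24500 = 10.9912 s


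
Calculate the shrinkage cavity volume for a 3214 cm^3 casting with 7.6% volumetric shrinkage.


Formula: V_shrink = V_casting * shrinkage_pct / 100
V_shrink = 3214 cm^3 * 7.6 / 100 = 244.2640 cm^3

244.2640 cm^3


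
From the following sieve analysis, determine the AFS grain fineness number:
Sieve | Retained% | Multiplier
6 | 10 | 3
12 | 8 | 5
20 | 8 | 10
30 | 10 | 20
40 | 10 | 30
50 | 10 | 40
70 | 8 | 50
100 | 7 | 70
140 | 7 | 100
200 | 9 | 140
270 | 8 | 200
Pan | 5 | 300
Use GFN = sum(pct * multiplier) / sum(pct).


Formula: GFN = sum(pct * multiplier) / sum(pct)
sum(pct * multiplier) = 7000
sum(pct) = 100
GFN = 7000 / 100 = 70.00


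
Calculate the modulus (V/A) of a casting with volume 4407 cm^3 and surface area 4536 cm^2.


Formula: Casting Modulus M = V / A
M = 4407 cm^3 / 4536 cm^2 = 0.9716 cm


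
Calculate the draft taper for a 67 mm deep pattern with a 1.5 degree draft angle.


Formula: taper = depth * tan(draft_angle)
tan(1.5 deg) = 0.0261859
taper = 67 mm * 0.0261859 = 1.7545 mm

1.7545 mm


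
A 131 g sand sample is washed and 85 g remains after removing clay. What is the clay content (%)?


Formula: Clay% = (W_total - W_washed) / W_total * 100
Clay mass = 131 - 85 = 46 g
Clay% = 46 / 131 * 100 = 35.1145%


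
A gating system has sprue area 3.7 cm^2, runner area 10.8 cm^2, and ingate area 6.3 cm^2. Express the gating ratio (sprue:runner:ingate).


Sprue:Runner:Ingate = 1 : 10.8/3.7 : 6.3/3.7 = 1:2.92:1.70


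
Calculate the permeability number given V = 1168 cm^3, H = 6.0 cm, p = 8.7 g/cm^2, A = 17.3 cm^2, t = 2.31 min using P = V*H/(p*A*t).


Formula: Permeability Number P = (V * H) / (p * A * t)
Numerator: V * H = 1168 * 6.0 = 7008.0
Denominator: p * A * t = 8.7 * 17.3 * 2.31 = 347.6781
P = 7008.0 / 347.6781 = 20.1566

Answer: 20.1566


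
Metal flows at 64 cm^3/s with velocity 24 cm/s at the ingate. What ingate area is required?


Formula: A_ingate = Q / v  (continuity equation)
A = 64 cm^3/s / 24 cm/s = 2.6667 cm^2

Final answer: 2.6667 cm^2


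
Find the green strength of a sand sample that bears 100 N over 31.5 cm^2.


Formula: Compressive Strength = Force / Area
Strength = 100 N / 31.5 cm^2 = 3.1746 N/cm^2

Answer: 3.1746 N/cm^2


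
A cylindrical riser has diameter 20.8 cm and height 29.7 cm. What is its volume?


Formula: V = pi * (D/2)^2 * H  (cylinder volume)
Radius = D/2 = 20.8/2 = 10.4 cm
V = pi * 10.4^2 * 29.7 = 10091.9014 cm^3


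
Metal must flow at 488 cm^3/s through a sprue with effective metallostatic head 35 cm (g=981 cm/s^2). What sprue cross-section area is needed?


Formula: v = sqrt(2*g*h), A = Q/v
Velocity: v = sqrt(2 * 981 * 35) = sqrt(68670) = 262.0496 cm/s
Sprue area: A = Q / v = 488 / 262.0496 = 1.8622 cm^2


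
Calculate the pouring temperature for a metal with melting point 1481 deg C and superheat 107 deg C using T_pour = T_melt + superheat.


Formula: T_pour = T_melt + Superheat
T_pour = 1481 + 107 = 1588 deg C

1588 deg C


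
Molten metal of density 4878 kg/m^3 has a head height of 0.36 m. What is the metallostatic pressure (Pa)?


Formula: P = rho * g * h
rho * g = 4878 * 9.81 = 47853.18 N/m^3
P = 47853.18 * 0.36 = 17227.1448 Pa


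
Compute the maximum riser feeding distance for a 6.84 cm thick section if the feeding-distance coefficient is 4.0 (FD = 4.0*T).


Formula: FD = 4.0 * T  (riser feeding-distance rule)
FD = 4.0 * 6.84 cm = 27.3600 cm

Final answer: 27.3600 cm


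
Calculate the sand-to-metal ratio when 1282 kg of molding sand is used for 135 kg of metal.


Formula: Sand-to-Metal Ratio = W_sand / W_metal
Ratio = 1282 kg / 135 kg = 9.4963


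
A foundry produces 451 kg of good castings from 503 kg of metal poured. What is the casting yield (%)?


Formula: Casting Yield = (W_good / W_total) * 100
Yield = (451 kg / 503 kg) * 100 = 89.6620%

89.6620%


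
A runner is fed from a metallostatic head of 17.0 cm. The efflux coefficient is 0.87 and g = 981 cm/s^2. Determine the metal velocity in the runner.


Formula: v = Cd * sqrt(2 * g * h)  (Torricelli with discharge coefficient)
2*g*h = 2 * 981 * 17.0 = 33354.0 cm^2/s^2
sqrt(33354.0) = 182.63078 cm/s
v = 0.87 * 182.63078 = 158.8888 cm/s

Answer: 158.8888 cm/s


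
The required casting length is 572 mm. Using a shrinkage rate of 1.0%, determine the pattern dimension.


Formula: L_pattern = L_casting * (1 + shrinkage_rate/100)
Shrinkage factor = 1 + 1.0/100 = 1.01
L_pattern = 572 mm * 1.01 = 577.7200 mm

577.7200 mm


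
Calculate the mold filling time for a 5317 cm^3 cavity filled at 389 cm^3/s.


Formula: t_fill = V_mold / Q_flow
t = 5317 cm^3 / 389 cm^3/s = 13.6684 s

Final answer: 13.6684 s


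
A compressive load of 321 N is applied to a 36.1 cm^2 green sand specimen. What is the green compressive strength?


Formula: Compressive Strength = Force / Area
Strength = 321 N / 36.1 cm^2 = 8.8920 N/cm^2

Answer: 8.8920 N/cm^2


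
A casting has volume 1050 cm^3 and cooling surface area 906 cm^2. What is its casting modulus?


Formula: Casting Modulus M = V / A
M = 1050 cm^3 / 906 cm^2 = 1.1589 cm

Answer: 1.1589 cm


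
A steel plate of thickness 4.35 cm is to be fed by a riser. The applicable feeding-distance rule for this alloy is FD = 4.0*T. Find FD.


Formula: FD = 4.0 * T  (riser feeding-distance rule)
FD = 4.0 * 4.35 cm = 17.4000 cm

Answer: 17.4000 cm


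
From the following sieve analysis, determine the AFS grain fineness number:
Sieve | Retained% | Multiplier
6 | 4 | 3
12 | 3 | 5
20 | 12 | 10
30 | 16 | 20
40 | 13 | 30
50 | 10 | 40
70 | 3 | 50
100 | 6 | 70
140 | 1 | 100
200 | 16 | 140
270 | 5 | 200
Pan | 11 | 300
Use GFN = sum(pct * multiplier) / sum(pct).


Formula: GFN = sum(pct * multiplier) / sum(pct)
sum(pct * multiplier) = 8467
sum(pct) = 100
GFN = 8467 / 100 = 84.67

84.67


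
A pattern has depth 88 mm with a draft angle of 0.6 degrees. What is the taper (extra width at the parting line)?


Formula: taper = depth * tan(draft_angle)
tan(0.6 deg) = 0.0104724
taper = 88 mm * 0.0104724 = 0.9216 mm

0.9216 mm


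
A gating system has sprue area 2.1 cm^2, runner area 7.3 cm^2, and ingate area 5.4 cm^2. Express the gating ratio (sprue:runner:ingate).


Sprue:Runner:Ingate = 1 : 7.3/2.1 : 5.4/2.1 = 1:3.48:2.57

Answer: 1:3.48:2.57


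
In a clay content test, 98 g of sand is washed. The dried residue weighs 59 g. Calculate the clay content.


Formula: Clay% = (W_total - W_washed) / W_total * 100
Clay mass = 98 - 59 = 39 g
Clay% = 39 / 98 * 100 = 39.7959%

Final answer: 39.7959%


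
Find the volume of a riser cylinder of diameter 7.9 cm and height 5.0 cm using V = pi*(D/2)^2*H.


Formula: V = pi * (D/2)^2 * H  (cylinder volume)
Radius = D/2 = 7.9/2 = 3.95 cm
V = pi * 3.95^2 * 5.0 = 245.0835 cm^3

Final answer: 245.0835 cm^3


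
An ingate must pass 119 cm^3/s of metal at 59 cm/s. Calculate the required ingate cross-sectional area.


Formula: A_ingate = Q / v  (continuity equation)
A = 119 cm^3/s / 59 cm/s = 2.0169 cm^2

Answer: 2.0169 cm^2


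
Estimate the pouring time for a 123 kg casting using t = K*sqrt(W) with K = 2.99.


Formula: t = K * sqrt(W)
sqrt(W) = sqrt(123) = 11.09054
t = 2.99 * 11.09054 = 33.1607 s

Final answer: 33.1607 s


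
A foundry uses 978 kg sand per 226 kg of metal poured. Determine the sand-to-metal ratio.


Formula: Sand-to-Metal Ratio = W_sand / W_metal
Ratio = 978 kg / 226 kg = 4.3274

Answer: 4.3274


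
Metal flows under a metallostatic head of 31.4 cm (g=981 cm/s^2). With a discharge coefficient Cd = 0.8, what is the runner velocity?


Formula: v = Cd * sqrt(2 * g * h)  (Torricelli with discharge coefficient)
2*g*h = 2 * 981 * 31.4 = 61606.8 cm^2/s^2
sqrt(61606.8) = 248.20717 cm/s
v = 0.8 * 248.20717 = 198.5657 cm/s

Answer: 198.5657 cm/s


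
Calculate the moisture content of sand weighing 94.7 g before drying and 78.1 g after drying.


Formula: MC = (W_wet - W_dry) / W_wet * 100
Water mass = 94.7 - 78.1 = 16.6 g
MC = 16.6 / 94.7 * 100 = 17.5290%

Final answer: 17.5290%


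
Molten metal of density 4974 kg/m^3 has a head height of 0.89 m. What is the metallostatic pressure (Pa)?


Formula: P = rho * g * h
rho * g = 4974 * 9.81 = 48794.94 N/m^3
P = 48794.94 * 0.89 = 43427.4966 Pa


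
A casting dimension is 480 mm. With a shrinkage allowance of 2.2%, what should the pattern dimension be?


Formula: L_pattern = L_casting * (1 + shrinkage_rate/100)
Shrinkage factor = 1 + 2.2/100 = 1.022
L_pattern = 480 mm * 1.022 = 490.5600 mm

490.5600 mm


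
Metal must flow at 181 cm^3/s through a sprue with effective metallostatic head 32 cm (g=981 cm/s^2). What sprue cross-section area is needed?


Formula: v = sqrt(2*g*h), A = Q/v
Velocity: v = sqrt(2 * 981 * 32) = sqrt(62784) = 250.5674 cm/s
Sprue area: A = Q / v = 181 / 250.5674 = 0.7224 cm^2

Final answer: 0.7224 cm^2


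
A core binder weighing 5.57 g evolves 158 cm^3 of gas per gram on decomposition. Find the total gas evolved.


Formula: V_gas = W_binder * gas_evolution_rate
V = 5.57 g * 158 cm^3/g = 880.0600 cm^3

Answer: 880.0600 cm^3


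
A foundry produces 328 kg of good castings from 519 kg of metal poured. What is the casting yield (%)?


Formula: Casting Yield = (W_good / W_total) * 100
Yield = (328 kg / 519 kg) * 100 = 63.1985%

Answer: 63.1985%


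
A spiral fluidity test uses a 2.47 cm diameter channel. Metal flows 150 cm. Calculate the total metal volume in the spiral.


Formula: V = pi * (d/2)^2 * L  (cylinder volume)
Radius = 2.47/2 = 1.235 cm
V = pi * 1.235^2 * 150 = 718.7453 cm^3

718.7453 cm^3


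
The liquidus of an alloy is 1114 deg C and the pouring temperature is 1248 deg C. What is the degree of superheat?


Formula: Superheat = T_pour - T_melt
Superheat = 1248 - 1114 = 134 deg C

134 deg C


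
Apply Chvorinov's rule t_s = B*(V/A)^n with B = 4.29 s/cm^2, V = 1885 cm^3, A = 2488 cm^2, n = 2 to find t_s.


Formula: t_s = B * (V/A)^n  (Chvorinov's rule, n=2)
Modulus M = V/A = 1885/2488 = 0.757637 cm
M^2 = 0.757637^2 = 0.574014 cm^2
t_s = 4.29 * 0.574014 = 2.4625 s


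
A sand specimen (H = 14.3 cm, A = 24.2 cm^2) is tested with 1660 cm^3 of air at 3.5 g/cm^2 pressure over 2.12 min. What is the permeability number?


Formula: Permeability Number P = (V * H) / (p * A * t)
Numerator: V * H = 1660 * 14.3 = 23738.0
Denominator: p * A * t = 3.5 * 24.2 * 2.12 = 179.564
P = 23738.0 / 179.564 = 132.1980

Answer: 132.1980


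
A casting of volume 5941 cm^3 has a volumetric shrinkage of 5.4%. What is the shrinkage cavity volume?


Formula: V_shrink = V_casting * shrinkage_pct / 100
V_shrink = 5941 cm^3 * 5.4 / 100 = 320.8140 cm^3

Answer: 320.8140 cm^3


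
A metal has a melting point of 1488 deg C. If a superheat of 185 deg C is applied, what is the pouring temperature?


Formula: T_pour = T_melt + Superheat
T_pour = 1488 + 185 = 1673 deg C

Final answer: 1673 deg C


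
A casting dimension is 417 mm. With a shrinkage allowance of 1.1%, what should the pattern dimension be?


Formula: L_pattern = L_casting * (1 + shrinkage_rate/100)
Shrinkage factor = 1 + 1.1/100 = 1.011
L_pattern = 417 mm * 1.011 = 421.5870 mm

Final answer: 421.5870 mm


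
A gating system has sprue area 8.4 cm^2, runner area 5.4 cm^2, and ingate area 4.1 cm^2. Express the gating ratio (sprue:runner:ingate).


Sprue:Runner:Ingate = 1 : 5.4/8.4 : 4.1/8.4 = 1:0.64:0.49


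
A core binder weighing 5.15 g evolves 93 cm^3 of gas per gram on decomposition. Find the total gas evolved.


Formula: V_gas = W_binder * gas_evolution_rate
V = 5.15 g * 93 cm^3/g = 478.9500 cm^3

Answer: 478.9500 cm^3


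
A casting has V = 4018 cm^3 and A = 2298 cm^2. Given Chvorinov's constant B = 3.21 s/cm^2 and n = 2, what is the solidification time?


Formula: t_s = B * (V/A)^n  (Chvorinov's rule, n=2)
Modulus M = V/A = 4018/2298 = 1.748477 cm
M^2 = 1.748477^2 = 3.057172 cm^2
t_s = 3.21 * 3.057172 = 9.8135 s

Final answer: 9.8135 s


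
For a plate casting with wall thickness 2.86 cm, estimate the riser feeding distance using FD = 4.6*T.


Formula: FD = 4.6 * T  (riser feeding-distance rule)
FD = 4.6 * 2.86 cm = 13.1560 cm


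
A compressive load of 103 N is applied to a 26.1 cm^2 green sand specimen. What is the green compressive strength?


Formula: Compressive Strength = Force / Area
Strength = 103 N / 26.1 cm^2 = 3.9464 N/cm^2


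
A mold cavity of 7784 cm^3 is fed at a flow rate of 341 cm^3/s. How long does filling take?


Formula: t_fill = V_mold / Q_flow
t = 7784 cm^3 / 341 cm^3/s = 22.8270 s

Final answer: 22.8270 s


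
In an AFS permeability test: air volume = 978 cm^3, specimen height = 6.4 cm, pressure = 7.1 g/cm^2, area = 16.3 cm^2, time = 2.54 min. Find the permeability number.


Formula: Permeability Number P = (V * H) / (p * A * t)
Numerator: V * H = 978 * 6.4 = 6259.2
Denominator: p * A * t = 7.1 * 16.3 * 2.54 = 293.9542
P = 6259.2 / 293.9542 = 21.2931


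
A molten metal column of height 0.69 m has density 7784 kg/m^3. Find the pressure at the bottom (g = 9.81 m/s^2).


Formula: P = rho * g * h
rho * g = 7784 * 9.81 = 76361.04 N/m^3
P = 76361.04 * 0.69 = 52689.1176 Pa

Final answer: 52689.1176 Pa


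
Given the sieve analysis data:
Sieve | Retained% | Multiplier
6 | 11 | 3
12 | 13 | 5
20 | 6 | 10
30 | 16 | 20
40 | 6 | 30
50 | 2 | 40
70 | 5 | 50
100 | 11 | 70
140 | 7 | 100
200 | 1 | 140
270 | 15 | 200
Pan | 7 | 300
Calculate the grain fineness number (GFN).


Formula: GFN = sum(pct * multiplier) / sum(pct)
sum(pct * multiplier) = 7698
sum(pct) = 100
GFN = 7698 / 100 = 76.98

Answer: 76.98


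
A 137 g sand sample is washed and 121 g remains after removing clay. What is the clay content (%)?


Formula: Clay% = (W_total - W_washed) / W_total * 100
Clay mass = 137 - 121 = 16 g
Clay% = 16 / 137 * 100 = 11.6788%

11.6788%


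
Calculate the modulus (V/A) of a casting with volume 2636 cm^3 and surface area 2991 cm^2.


Formula: Casting Modulus M = V / A
M = 2636 cm^3 / 2991 cm^2 = 0.8813 cm


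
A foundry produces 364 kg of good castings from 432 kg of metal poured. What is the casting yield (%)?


Formula: Casting Yield = (W_good / W_total) * 100
Yield = (364 kg / 432 kg) * 100 = 84.2593%


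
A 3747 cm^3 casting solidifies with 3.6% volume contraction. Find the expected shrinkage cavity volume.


Formula: V_shrink = V_casting * shrinkage_pct / 100
V_shrink = 3747 cm^3 * 3.6 / 100 = 134.8920 cm^3

Final answer: 134.8920 cm^3


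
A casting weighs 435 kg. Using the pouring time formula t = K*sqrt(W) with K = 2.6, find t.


Formula: t = K * sqrt(W)
sqrt(W) = sqrt(435) = 20.85665
t = 2.6 * 20.85665 = 54.2273 s

Final answer: 54.2273 s


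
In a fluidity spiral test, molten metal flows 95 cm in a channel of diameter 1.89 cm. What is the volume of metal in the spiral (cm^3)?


Formula: V = pi * (d/2)^2 * L  (cylinder volume)
Radius = 1.89/2 = 0.945 cm
V = pi * 0.945^2 * 95 = 266.5245 cm^3

Final answer: 266.5245 cm^3


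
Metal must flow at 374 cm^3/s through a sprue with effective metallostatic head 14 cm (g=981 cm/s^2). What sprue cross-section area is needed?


Formula: v = sqrt(2*g*h), A = Q/v
Velocity: v = sqrt(2 * 981 * 14) = sqrt(27468) = 165.7347 cm/s
Sprue area: A = Q / v = 374 / 165.7347 = 2.2566 cm^2

Final answer: 2.2566 cm^2


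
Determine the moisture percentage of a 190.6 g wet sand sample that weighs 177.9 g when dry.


Formula: MC = (W_wet - W_dry) / W_wet * 100
Water mass = 190.6 - 177.9 = 12.7 g
MC = 12.7 / 190.6 * 100 = 6.6632%


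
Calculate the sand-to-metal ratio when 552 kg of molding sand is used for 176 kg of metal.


Formula: Sand-to-Metal Ratio = W_sand / W_metal
Ratio = 552 kg / 176 kg = 3.1364

Answer: 3.1364


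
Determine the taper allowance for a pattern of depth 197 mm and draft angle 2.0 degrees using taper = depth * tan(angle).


Formula: taper = depth * tan(draft_angle)
tan(2.0 deg) = 0.0349208
taper = 197 mm * 0.0349208 = 6.8794 mm

Answer: 6.8794 mm


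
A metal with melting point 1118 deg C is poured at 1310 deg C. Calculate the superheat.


Formula: Superheat = T_pour - T_melt
Superheat = 1310 - 1118 = 192 deg C

Answer: 192 deg C


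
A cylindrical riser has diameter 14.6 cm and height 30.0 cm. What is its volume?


Formula: V = pi * (D/2)^2 * H  (cylinder volume)
Radius = D/2 = 14.6/2 = 7.3 cm
V = pi * 7.3^2 * 30.0 = 5022.4642 cm^3


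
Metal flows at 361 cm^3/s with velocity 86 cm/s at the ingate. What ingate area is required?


Formula: A_ingate = Q / v  (continuity equation)
A = 361 cm^3/s / 86 cm/s = 4.1977 cm^2

Answer: 4.1977 cm^2


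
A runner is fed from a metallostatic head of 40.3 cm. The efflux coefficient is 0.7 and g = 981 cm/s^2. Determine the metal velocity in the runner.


Formula: v = Cd * sqrt(2 * g * h)  (Torricelli with discharge coefficient)
2*g*h = 2 * 981 * 40.3 = 79068.6 cm^2/s^2
sqrt(79068.6) = 281.19139 cm/s
v = 0.7 * 281.19139 = 196.8340 cm/s

Final answer: 196.8340 cm/s


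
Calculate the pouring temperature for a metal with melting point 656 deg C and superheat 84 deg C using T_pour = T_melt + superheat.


Formula: T_pour = T_melt + Superheat
T_pour = 656 + 84 = 740 deg C

740 deg C


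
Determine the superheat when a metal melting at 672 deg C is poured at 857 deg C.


Formula: Superheat = T_pour - T_melt
Superheat = 857 - 672 = 185 deg C

185 deg C


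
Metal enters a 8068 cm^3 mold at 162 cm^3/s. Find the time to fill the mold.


Formula: t_fill = V_mold / Q_flow
t = 8068 cm^3 / 162 cm^3/s = 49.8025 s

49.8025 s


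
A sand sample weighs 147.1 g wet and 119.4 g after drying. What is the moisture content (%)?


Formula: MC = (W_wet - W_dry) / W_wet * 100
Water mass = 147.1 - 119.4 = 27.7 g
MC = 27.7 / 147.1 * 100 = 18.8307%

18.8307%


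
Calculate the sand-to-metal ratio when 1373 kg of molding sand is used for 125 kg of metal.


Formula: Sand-to-Metal Ratio = W_sand / W_metal
Ratio = 1373 kg / 125 kg = 10.9840

10.9840


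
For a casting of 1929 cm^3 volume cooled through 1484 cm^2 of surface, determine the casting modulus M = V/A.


Formula: Casting Modulus M = V / A
M = 1929 cm^3 / 1484 cm^2 = 1.2999 cm

Final answer: 1.2999 cm


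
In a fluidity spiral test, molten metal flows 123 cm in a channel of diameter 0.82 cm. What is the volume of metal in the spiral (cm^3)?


Formula: V = pi * (d/2)^2 * L  (cylinder volume)
Radius = 0.82/2 = 0.41 cm
V = pi * 0.41^2 * 123 = 64.9565 cm^3

Answer: 64.9565 cm^3


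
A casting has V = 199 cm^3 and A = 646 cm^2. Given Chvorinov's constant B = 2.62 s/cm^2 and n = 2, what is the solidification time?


Formula: t_s = B * (V/A)^n  (Chvorinov's rule, n=2)
Modulus M = V/A = 199/646 = 0.308050 cm
M^2 = 0.308050^2 = 0.094895 cm^2
t_s = 2.62 * 0.094895 = 0.2486 s

Final answer: 0.2486 s


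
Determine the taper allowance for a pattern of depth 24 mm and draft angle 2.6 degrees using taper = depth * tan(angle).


Formula: taper = depth * tan(draft_angle)
tan(2.6 deg) = 0.0454097
taper = 24 mm * 0.0454097 = 1.0898 mm

Final answer: 1.0898 mm


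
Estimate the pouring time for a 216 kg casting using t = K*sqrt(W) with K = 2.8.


Formula: t = K * sqrt(W)
sqrt(W) = sqrt(216) = 14.69694
t = 2.8 * 14.69694 = 41.1514 s


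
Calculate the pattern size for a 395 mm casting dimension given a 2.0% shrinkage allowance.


Formula: L_pattern = L_casting * (1 + shrinkage_rate/100)
Shrinkage factor = 1 + 2.0/100 = 1.02
L_pattern = 395 mm * 1.02 = 402.9000 mm


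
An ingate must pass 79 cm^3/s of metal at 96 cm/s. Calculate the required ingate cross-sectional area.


Formula: A_ingate = Q / v  (continuity equation)
A = 79 cm^3/s / 96 cm/s = 0.8229 cm^2

Answer: 0.8229 cm^2


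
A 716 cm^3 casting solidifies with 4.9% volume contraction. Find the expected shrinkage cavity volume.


Formula: V_shrink = V_casting * shrinkage_pct / 100
V_shrink = 716 cm^3 * 4.9 / 100 = 35.0840 cm^3


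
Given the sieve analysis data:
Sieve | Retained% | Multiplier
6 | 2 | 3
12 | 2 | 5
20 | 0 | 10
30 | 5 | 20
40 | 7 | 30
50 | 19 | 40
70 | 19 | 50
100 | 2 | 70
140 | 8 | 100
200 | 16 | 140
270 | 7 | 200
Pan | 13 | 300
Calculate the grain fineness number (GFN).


Formula: GFN = sum(pct * multiplier) / sum(pct)
sum(pct * multiplier) = 10516
sum(pct) = 100
GFN = 10516 / 100 = 105.16


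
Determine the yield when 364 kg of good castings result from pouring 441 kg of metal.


Formula: Casting Yield = (W_good / W_total) * 100
Yield = (364 kg / 441 kg) * 100 = 82.5397%

82.5397%


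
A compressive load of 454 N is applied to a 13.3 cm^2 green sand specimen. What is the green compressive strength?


Formula: Compressive Strength = Force / Area
Strength = 454 N / 13.3 cm^2 = 34.1353 N/cm^2

Final answer: 34.1353 N/cm^2


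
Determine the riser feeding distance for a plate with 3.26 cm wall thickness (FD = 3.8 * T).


Formula: FD = 3.8 * T  (riser feeding-distance rule)
FD = 3.8 * 3.26 cm = 12.3880 cm

Final answer: 12.3880 cm


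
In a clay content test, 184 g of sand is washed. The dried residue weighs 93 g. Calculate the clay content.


Formula: Clay% = (W_total - W_washed) / W_total * 100
Clay mass = 184 - 93 = 91 g
Clay% = 91 / 184 * 100 = 49.4565%

49.4565%


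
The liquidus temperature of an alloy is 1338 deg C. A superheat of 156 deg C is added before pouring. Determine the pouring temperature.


Formula: T_pour = T_melt + Superheat
T_pour = 1338 + 156 = 1494 deg C

Answer: 1494 deg C


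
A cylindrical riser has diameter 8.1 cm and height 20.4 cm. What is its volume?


Formula: V = pi * (D/2)^2 * H  (cylinder volume)
Radius = D/2 = 8.1/2 = 4.05 cm
V = pi * 4.05^2 * 20.4 = 1051.2115 cm^3


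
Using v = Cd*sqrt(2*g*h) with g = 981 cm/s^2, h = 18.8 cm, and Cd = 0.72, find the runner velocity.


Formula: v = Cd * sqrt(2 * g * h)  (Torricelli with discharge coefficient)
2*g*h = 2 * 981 * 18.8 = 36885.6 cm^2/s^2
sqrt(36885.6) = 192.05624 cm/s
v = 0.72 * 192.05624 = 138.2805 cm/s


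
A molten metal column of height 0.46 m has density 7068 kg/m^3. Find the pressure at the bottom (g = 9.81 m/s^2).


Formula: P = rho * g * h
rho * g = 7068 * 9.81 = 69337.08 N/m^3
P = 69337.08 * 0.46 = 31895.0568 Pa

Answer: 31895.0568 Pa


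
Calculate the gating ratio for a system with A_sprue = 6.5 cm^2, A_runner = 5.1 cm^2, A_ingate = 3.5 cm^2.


Sprue:Runner:Ingate = 1 : 5.1/6.5 : 3.5/6.5 = 1:0.78:0.54

Answer: 1:0.78:0.54


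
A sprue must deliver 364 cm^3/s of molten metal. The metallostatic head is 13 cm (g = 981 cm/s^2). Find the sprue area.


Formula: v = sqrt(2*g*h), A = Q/v
Velocity: v = sqrt(2 * 981 * 13) = sqrt(25506) = 159.7060 cm/s
Sprue area: A = Q / v = 364 / 159.7060 = 2.2792 cm^2

2.2792 cm^2


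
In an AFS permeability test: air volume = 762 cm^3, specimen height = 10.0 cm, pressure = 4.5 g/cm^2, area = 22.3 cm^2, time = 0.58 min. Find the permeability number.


Formula: Permeability Number P = (V * H) / (p * A * t)
Numerator: V * H = 762 * 10.0 = 7620.0
Denominator: p * A * t = 4.5 * 22.3 * 0.58 = 58.203
P = 7620.0 / 58.203 = 130.9211

Answer: 130.9211


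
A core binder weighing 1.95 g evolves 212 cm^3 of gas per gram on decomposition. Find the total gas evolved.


Formula: V_gas = W_binder * gas_evolution_rate
V = 1.95 g * 212 cm^3/g = 413.4000 cm^3

Final answer: 413.4000 cm^3


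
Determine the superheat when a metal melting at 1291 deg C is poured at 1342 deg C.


Formula: Superheat = T_pour - T_melt
Superheat = 1342 - 1291 = 51 deg C

Answer: 51 deg C


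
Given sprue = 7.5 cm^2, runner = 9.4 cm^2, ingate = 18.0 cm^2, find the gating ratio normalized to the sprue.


Sprue:Runner:Ingate = 1 : 9.4/7.5 : 18.0/7.5 = 1:1.25:2.40


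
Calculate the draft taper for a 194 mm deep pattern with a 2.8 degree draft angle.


Formula: taper = depth * tan(draft_angle)
tan(2.8 deg) = 0.0489082
taper = 194 mm * 0.0489082 = 9.4882 mm

9.4882 mm


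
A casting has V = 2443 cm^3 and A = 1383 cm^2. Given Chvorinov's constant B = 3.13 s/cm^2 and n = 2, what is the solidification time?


Formula: t_s = B * (V/A)^n  (Chvorinov's rule, n=2)
Modulus M = V/A = 2443/1383 = 1.766450 cm
M^2 = 1.766450^2 = 3.120346 cm^2
t_s = 3.13 * 3.120346 = 9.7667 s


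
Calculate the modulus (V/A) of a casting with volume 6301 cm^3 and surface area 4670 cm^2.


Formula: Casting Modulus M = V / A
M = 6301 cm^3 / 4670 cm^2 = 1.3493 cm


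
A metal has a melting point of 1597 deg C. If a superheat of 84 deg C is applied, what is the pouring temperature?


Formula: T_pour = T_melt + Superheat
T_pour = 1597 + 84 = 1681 deg C


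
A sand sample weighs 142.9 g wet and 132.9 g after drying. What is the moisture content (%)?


Formula: MC = (W_wet - W_dry) / W_wet * 100
Water mass = 142.9 - 132.9 = 10.0 g
MC = 10.0 / 142.9 * 100 = 6.9979%

Answer: 6.9979%


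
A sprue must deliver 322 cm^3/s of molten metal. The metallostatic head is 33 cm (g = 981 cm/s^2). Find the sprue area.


Formula: v = sqrt(2*g*h), A = Q/v
Velocity: v = sqrt(2 * 981 * 33) = sqrt(64746) = 254.4524 cm/s
Sprue area: A = Q / v = 322 / 254.4524 = 1.2655 cm^2

1.2655 cm^2


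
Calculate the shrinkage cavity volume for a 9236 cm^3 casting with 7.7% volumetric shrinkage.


Formula: V_shrink = V_casting * shrinkage_pct / 100
V_shrink = 9236 cm^3 * 7.7 / 100 = 711.1720 cm^3

711.1720 cm^3


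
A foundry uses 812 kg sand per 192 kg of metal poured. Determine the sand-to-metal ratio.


Formula: Sand-to-Metal Ratio = W_sand / W_metal
Ratio = 812 kg / 192 kg = 4.2292

Answer: 4.2292


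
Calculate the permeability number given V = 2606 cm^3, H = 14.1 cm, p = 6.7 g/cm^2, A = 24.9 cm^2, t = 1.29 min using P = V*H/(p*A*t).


Formula: Permeability Number P = (V * H) / (p * A * t)
Numerator: V * H = 2606 * 14.1 = 36744.6
Denominator: p * A * t = 6.7 * 24.9 * 1.29 = 215.2107
P = 36744.6 / 215.2107 = 170.7378

170.7378


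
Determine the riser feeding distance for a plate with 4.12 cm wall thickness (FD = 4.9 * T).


Formula: FD = 4.9 * T  (riser feeding-distance rule)
FD = 4.9 * 4.12 cm = 20.1880 cm


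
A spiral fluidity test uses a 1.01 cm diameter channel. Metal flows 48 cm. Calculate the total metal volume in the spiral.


Formula: V = pi * (d/2)^2 * L  (cylinder volume)
Radius = 1.01/2 = 0.505 cm
V = pi * 0.505^2 * 48 = 38.4569 cm^3


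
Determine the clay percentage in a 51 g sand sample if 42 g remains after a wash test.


Formula: Clay% = (W_total - W_washed) / W_total * 100
Clay mass = 51 - 42 = 9 g
Clay% = 9 / 51 * 100 = 17.6471%

Final answer: 17.6471%


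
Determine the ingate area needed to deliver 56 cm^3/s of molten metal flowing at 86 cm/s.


Formula: A_ingate = Q / v  (continuity equation)
A = 56 cm^3/s / 86 cm/s = 0.6512 cm^2

Answer: 0.6512 cm^2


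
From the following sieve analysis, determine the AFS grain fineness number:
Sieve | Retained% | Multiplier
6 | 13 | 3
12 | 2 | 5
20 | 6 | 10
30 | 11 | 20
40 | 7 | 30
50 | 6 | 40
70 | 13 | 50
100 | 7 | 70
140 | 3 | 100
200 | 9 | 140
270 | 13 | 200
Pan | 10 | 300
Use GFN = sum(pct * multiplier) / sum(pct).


Formula: GFN = sum(pct * multiplier) / sum(pct)
sum(pct * multiplier) = 9079
sum(pct) = 100
GFN = 9079 / 100 = 90.79

90.79


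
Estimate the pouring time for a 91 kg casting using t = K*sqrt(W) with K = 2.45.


Formula: t = K * sqrt(W)
sqrt(W) = sqrt(91) = 9.53939
t = 2.45 * 9.53939 = 23.3715 s

23.3715 s


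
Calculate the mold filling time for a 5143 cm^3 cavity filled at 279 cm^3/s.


Formula: t_fill = V_mold / Q_flow
t = 5143 cm^3 / 279 cm^3/s = 18.4337 s


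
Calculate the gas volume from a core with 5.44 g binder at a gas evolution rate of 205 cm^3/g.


Formula: V_gas = W_binder * gas_evolution_rate
V = 5.44 g * 205 cm^3/g = 1115.2000 cm^3

Answer: 1115.2000 cm^3


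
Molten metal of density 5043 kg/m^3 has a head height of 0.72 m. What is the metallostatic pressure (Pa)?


Formula: P = rho * g * h
rho * g = 5043 * 9.81 = 49471.83 N/m^3
P = 49471.83 * 0.72 = 35619.7176 Pa


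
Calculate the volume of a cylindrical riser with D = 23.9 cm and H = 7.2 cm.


Formula: V = pi * (D/2)^2 * H  (cylinder volume)
Radius = D/2 = 23.9/2 = 11.95 cm
V = pi * 11.95^2 * 7.2 = 3230.1165 cm^3

Answer: 3230.1165 cm^3


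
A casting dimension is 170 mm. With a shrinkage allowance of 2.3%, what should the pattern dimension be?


Formula: L_pattern = L_casting * (1 + shrinkage_rate/100)
Shrinkage factor = 1 + 2.3/100 = 1.023
L_pattern = 170 mm * 1.023 = 173.9100 mm


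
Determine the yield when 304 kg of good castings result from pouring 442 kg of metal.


Formula: Casting Yield = (W_good / W_total) * 100
Yield = (304 kg / 442 kg) * 100 = 68.7783%

Answer: 68.7783%


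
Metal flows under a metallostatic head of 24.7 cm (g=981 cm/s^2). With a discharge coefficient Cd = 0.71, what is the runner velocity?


Formula: v = Cd * sqrt(2 * g * h)  (Torricelli with discharge coefficient)
2*g*h = 2 * 981 * 24.7 = 48461.4 cm^2/s^2
sqrt(48461.4) = 220.13950 cm/s
v = 0.71 * 220.13950 = 156.2990 cm/s

Final answer: 156.2990 cm/s


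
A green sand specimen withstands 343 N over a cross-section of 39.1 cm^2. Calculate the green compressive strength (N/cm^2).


Formula: Compressive Strength = Force / Area
Strength = 343 N / 39.1 cm^2 = 8.7724 N/cm^2
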